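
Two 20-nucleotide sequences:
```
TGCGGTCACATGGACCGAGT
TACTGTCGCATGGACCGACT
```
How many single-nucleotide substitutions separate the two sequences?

Mismatches (1-based): position 2: G→A; position 4: G→T; position 8: A→G; position 19: G→C.

4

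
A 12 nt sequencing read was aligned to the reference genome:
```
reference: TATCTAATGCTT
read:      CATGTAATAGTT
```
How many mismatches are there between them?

Comparing position by position, 4 sites differ: 1 (T/C), 4 (C/G), 9 (G/A), 10 (C/G).

4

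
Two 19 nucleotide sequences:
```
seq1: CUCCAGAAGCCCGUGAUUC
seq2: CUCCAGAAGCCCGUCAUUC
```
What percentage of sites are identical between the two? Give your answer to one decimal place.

94.7%

1 position differs (15), so 18 of 19 match: 18/19 = 94.74%.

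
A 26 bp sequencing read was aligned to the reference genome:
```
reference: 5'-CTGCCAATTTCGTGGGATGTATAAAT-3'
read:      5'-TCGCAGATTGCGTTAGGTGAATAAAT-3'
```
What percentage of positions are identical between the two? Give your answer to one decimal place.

65.4%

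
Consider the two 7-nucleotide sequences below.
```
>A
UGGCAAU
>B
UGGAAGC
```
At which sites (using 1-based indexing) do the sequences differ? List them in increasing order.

4, 6, 7

Scanning 1-based: 4: C/A; 6: A/G; 7: U/C.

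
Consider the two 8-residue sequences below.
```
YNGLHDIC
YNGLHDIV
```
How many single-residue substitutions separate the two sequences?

Comparing position by position, 1 residue differs: 8 (C/V).

1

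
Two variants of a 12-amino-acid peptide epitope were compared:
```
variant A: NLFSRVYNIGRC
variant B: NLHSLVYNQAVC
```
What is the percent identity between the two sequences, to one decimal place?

58.3%

5 positions differ (3, 5, 9, 10, 11), so 7 of 12 match: 7/12 = 58.33%.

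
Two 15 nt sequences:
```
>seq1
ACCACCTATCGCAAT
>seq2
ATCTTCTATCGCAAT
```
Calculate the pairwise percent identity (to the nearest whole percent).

80%

Mismatches at positions 2, 4, 5 (1-based): 3 of 15.
Identical positions: 12/15 = 80% → 80%.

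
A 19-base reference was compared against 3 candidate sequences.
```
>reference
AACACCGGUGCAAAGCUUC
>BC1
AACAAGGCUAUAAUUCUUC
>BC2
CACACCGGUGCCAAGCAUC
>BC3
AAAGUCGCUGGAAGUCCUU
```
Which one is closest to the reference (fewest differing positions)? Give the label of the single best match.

Hamming distances to reference — BC1: 7; BC2: 3; BC3: 9.
Smallest is BC2 with 3 mismatches.

BC2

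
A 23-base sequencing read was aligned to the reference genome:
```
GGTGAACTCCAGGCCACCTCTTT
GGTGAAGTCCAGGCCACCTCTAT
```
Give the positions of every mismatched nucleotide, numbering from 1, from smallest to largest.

7, 22

Differences at position 7 (C→G), position 22 (T→A).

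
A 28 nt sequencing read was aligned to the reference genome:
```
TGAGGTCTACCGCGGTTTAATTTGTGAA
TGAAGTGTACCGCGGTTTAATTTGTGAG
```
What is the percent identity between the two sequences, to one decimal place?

89.3%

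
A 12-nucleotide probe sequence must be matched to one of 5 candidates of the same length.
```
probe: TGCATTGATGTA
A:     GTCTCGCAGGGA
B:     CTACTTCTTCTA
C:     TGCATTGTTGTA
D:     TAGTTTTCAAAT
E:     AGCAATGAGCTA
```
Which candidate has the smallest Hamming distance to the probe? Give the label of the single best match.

C

A differs at 8 sites; B differs at 7 sites; C differs at 1 site; D differs at 9 sites; E differs at 4 sites. The closest is C.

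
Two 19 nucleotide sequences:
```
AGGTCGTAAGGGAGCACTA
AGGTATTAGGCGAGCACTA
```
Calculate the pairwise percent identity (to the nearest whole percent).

Mismatches at positions 5, 6, 9, 11 (1-based): 4 of 19.
Identical positions: 15/19 = 78.95% → 79%.

79%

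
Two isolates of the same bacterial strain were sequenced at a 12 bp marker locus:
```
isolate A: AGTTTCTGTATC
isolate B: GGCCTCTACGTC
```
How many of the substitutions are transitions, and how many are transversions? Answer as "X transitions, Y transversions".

Mismatches (1-based):
site 1: A→G (purine→purine, transition)
site 3: T→C (pyrimidine→pyrimidine, transition)
site 4: T→C (pyrimidine→pyrimidine, transition)
site 8: G→A (purine→purine, transition)
site 9: T→C (pyrimidine→pyrimidine, transition)
site 10: A→G (purine→purine, transition)

6 transitions, 0 transversions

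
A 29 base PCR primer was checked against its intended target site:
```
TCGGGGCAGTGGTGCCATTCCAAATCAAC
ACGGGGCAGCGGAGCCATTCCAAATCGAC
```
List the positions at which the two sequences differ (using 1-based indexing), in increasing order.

1, 10, 13, 27

Differences at position 1 (T→A), position 10 (T→C), position 13 (T→A), position 27 (A→G).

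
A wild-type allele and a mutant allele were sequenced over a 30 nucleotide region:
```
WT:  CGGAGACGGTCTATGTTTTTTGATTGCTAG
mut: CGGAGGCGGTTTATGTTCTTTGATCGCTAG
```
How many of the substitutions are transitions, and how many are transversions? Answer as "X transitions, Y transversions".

4 transitions, 0 transversions

Transitions (purine↔purine or pyrimidine↔pyrimidine): 6 A→G, 11 C→T, 18 T→C, 25 T→C.
Transversions (purine↔pyrimidine): none.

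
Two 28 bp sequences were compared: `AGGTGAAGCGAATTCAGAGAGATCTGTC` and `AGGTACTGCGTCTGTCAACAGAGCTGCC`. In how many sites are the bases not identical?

12

The sequences differ at sites 5, 6, 7, 11, 12, 14, 15, 16, 17, 19, 23, 27 (1-based) — 12 in total.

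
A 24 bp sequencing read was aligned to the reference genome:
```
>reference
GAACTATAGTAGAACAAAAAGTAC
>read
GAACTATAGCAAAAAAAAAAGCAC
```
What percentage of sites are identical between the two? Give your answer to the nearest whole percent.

83%

Mismatches at positions 10, 12, 15, 22 (1-based): 4 of 24.
Identical positions: 20/24 = 83.33% → 83%.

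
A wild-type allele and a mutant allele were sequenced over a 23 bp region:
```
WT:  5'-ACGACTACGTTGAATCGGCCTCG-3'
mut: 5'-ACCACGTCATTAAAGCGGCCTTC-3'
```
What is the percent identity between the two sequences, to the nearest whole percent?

Mismatches at positions 3, 6, 7, 9, 12, 15, 22, 23 (1-based): 8 of 23.
Identical positions: 15/23 = 65.22% → 65%.

65%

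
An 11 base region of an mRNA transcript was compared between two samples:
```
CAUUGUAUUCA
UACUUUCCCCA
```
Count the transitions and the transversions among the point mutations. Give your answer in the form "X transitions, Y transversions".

Transitions (purine↔purine or pyrimidine↔pyrimidine): 1 C→U, 3 U→C, 8 U→C, 9 U→C.
Transversions (purine↔pyrimidine): 5 G→U, 7 A→C.

4 transitions, 2 transversions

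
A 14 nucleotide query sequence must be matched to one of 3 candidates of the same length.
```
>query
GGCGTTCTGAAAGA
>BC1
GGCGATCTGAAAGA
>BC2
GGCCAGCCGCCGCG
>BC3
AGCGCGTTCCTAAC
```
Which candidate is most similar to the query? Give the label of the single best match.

BC1 differs at 1 position; BC2 differs at 9 positions; BC3 differs at 9 positions. The closest is BC1.

BC1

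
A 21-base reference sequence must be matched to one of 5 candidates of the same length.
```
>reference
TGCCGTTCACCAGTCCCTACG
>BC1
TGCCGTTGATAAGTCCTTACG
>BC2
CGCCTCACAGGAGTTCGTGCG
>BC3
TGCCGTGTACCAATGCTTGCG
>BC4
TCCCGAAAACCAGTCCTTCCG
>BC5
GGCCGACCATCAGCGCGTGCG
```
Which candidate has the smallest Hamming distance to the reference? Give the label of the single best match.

Hamming distances to reference — BC1: 4; BC2: 9; BC3: 6; BC4: 6; BC5: 8.
Smallest is BC1 with 4 mismatches.

BC1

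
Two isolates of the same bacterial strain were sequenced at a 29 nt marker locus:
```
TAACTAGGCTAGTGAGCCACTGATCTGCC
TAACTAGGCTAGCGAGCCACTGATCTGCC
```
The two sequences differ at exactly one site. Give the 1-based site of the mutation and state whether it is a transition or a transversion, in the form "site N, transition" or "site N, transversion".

site 13, transition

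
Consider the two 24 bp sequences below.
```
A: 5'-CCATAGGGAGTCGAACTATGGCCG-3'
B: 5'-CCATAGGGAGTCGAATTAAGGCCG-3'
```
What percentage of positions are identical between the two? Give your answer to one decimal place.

91.7%

Mismatches at positions 16, 19 (1-based): 2 of 24.
Identical positions: 22/24 = 91.67% → 91.7%.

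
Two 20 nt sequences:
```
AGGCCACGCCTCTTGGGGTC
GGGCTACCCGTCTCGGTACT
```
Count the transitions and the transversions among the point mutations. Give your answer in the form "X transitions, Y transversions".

6 transitions, 3 transversions

Transitions (purine↔purine or pyrimidine↔pyrimidine): 1 A→G, 5 C→T, 14 T→C, 18 G→A, 19 T→C, 20 C→T.
Transversions (purine↔pyrimidine): 8 G→C, 10 C→G, 17 G→T.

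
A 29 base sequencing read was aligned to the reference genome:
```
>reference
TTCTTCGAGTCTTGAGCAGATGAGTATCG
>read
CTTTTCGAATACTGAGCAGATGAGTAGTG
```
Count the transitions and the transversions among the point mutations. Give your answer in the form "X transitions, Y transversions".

5 transitions, 2 transversions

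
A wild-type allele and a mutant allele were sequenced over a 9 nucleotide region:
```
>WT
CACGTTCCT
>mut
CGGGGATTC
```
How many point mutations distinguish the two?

7

The sequences differ at bases 2, 3, 5, 6, 7, 8, 9 (1-based) — 7 in total.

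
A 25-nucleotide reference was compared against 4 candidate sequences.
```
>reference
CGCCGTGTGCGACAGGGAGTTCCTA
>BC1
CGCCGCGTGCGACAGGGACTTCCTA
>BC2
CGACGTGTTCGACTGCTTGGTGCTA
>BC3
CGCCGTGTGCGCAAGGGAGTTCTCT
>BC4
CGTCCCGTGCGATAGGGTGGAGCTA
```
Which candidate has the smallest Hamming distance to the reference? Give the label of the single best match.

BC1

Hamming distances to reference — BC1: 2; BC2: 8; BC3: 5; BC4: 8.
Smallest is BC1 with 2 mismatches.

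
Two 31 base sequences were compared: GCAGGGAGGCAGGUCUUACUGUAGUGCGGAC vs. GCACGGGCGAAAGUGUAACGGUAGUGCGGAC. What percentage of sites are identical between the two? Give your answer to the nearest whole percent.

74%

8 positions differ (4, 7, 8, 10, 12, 15, 17, 20), so 23 of 31 match: 23/31 = 74.19%.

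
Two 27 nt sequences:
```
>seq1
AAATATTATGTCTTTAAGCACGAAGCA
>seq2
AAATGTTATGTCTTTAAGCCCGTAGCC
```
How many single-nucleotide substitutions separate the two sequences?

4

The sequences differ at sites 5, 20, 23, 27 (1-based) — 4 in total.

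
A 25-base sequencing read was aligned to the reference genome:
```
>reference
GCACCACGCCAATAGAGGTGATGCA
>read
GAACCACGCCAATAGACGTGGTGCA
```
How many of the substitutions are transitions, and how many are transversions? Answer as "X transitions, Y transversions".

Transitions (purine↔purine or pyrimidine↔pyrimidine): 21 A→G.
Transversions (purine↔pyrimidine): 2 C→A, 17 G→C.

1 transition, 2 transversions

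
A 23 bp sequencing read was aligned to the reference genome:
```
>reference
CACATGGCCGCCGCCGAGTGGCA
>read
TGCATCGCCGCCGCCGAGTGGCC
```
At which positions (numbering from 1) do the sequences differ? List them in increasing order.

Differences at position 1 (C→T), position 2 (A→G), position 6 (G→C), position 23 (A→C).

1, 2, 6, 23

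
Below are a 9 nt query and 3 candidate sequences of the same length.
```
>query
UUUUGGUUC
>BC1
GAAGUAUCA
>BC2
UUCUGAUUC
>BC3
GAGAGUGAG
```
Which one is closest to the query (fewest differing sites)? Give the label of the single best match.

BC2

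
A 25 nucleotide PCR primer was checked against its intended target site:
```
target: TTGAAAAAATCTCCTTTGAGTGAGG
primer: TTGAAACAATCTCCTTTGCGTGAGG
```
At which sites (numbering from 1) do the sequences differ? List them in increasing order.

7, 19

Differences at site 7 (A→C), site 19 (A→C).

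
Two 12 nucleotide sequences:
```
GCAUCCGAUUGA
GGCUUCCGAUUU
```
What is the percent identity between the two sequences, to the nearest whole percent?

33%

Mismatches at positions 2, 3, 5, 7, 8, 9, 11, 12 (1-based): 8 of 12.
Identical positions: 4/12 = 33.33% → 33%.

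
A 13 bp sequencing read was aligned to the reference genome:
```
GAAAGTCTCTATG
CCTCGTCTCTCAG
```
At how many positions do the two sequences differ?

Mismatches (1-based): position 1: G→C; position 2: A→C; position 3: A→T; position 4: A→C; position 11: A→C; position 12: T→A.

6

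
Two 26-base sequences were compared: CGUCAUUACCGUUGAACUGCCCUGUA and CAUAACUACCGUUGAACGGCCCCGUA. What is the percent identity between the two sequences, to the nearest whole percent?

81%

5 positions differ (2, 4, 6, 18, 23), so 21 of 26 match: 21/26 = 80.77%.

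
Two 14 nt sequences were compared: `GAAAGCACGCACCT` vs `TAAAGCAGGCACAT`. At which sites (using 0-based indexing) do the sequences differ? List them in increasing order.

0, 7, 12

Differences at site 0 (G→T), site 7 (C→G), site 12 (C→A).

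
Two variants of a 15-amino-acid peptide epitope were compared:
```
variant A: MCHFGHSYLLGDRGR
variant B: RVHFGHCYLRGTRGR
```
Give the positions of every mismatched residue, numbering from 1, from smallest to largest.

1, 2, 7, 10, 12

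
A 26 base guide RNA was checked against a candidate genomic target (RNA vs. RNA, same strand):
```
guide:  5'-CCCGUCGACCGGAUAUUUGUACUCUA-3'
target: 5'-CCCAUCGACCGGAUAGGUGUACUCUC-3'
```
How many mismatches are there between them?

4

Mismatches (1-based): base 4: G→A; base 16: U→G; base 17: U→G; base 26: A→C.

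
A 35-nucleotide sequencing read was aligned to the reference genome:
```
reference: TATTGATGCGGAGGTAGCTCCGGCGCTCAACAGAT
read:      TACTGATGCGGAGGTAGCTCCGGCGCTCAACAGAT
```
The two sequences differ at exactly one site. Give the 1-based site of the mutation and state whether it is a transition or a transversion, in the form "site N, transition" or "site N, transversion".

site 3, transition

The sequences differ only at site 3: T→C (pyrimidine→pyrimidine), a transition.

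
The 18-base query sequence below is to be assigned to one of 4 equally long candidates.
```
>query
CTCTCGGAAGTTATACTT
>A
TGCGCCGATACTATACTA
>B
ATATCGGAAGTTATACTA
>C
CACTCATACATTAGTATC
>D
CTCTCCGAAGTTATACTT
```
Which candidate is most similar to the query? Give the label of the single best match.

D

A differs at 8 sites; B differs at 3 sites; C differs at 9 sites; D differs at 1 site. The closest is D.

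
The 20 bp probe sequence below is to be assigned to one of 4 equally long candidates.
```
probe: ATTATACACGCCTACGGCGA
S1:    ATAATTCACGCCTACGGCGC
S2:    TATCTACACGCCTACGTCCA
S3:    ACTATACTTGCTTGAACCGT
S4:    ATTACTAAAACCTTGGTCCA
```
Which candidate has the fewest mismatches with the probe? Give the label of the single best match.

S1

S1 differs at 3 positions; S2 differs at 5 positions; S3 differs at 9 positions; S4 differs at 9 positions. The closest is S1.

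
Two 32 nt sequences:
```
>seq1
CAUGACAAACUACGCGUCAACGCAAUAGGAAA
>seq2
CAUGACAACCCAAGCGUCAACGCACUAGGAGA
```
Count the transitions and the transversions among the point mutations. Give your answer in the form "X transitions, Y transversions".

Transitions (purine↔purine or pyrimidine↔pyrimidine): 11 U→C, 31 A→G.
Transversions (purine↔pyrimidine): 9 A→C, 13 C→A, 25 A→C.

2 transitions, 3 transversions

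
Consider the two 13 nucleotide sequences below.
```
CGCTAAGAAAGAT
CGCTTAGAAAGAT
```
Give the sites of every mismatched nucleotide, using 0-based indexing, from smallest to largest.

4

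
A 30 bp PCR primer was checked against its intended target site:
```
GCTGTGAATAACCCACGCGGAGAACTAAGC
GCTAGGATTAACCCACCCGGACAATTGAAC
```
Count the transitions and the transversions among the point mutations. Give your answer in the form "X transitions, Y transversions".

Transitions (purine↔purine or pyrimidine↔pyrimidine): 4 G→A, 25 C→T, 27 A→G, 29 G→A.
Transversions (purine↔pyrimidine): 5 T→G, 8 A→T, 17 G→C, 22 G→C.

4 transitions, 4 transversions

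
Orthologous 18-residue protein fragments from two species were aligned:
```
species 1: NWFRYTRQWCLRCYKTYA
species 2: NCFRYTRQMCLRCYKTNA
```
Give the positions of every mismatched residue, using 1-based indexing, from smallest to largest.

Differences at position 2 (W→C), position 9 (W→M), position 17 (Y→N).

2, 9, 17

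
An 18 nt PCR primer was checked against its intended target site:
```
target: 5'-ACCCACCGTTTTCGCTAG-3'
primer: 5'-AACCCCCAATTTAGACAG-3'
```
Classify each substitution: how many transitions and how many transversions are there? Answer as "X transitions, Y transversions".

2 transitions, 5 transversions

Mismatches (1-based):
base 2: C→A (pyrimidine→purine, transversion)
base 5: A→C (purine→pyrimidine, transversion)
base 8: G→A (purine→purine, transition)
base 9: T→A (pyrimidine→purine, transversion)
base 13: C→A (pyrimidine→purine, transversion)
base 15: C→A (pyrimidine→purine, transversion)
base 16: T→C (pyrimidine→pyrimidine, transition)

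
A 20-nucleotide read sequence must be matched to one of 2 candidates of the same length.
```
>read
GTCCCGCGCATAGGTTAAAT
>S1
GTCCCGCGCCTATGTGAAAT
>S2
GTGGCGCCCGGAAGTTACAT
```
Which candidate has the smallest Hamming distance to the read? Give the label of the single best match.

S1

Hamming distances to read — S1: 3; S2: 7.
Smallest is S1 with 3 mismatches.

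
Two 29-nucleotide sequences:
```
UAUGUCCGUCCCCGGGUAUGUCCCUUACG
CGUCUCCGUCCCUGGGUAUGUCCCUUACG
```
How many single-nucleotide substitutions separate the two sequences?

The sequences differ at positions 1, 2, 4, 13 (1-based) — 4 in total.

4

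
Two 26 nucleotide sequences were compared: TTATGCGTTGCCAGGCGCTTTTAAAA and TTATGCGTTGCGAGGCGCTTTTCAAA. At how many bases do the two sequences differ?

2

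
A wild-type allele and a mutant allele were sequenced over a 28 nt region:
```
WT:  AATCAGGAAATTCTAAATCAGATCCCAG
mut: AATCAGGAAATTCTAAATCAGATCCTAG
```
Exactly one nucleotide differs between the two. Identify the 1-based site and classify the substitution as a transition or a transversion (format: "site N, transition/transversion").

The sequences differ only at site 26: C→T (pyrimidine→pyrimidine), a transition.

site 26, transition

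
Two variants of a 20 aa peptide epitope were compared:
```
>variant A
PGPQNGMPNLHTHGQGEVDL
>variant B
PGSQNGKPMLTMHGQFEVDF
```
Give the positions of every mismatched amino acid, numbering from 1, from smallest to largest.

Scanning 1-based: 3: P/S; 7: M/K; 9: N/M; 11: H/T; 12: T/M; 16: G/F; 20: L/F.

3, 7, 9, 11, 12, 16, 20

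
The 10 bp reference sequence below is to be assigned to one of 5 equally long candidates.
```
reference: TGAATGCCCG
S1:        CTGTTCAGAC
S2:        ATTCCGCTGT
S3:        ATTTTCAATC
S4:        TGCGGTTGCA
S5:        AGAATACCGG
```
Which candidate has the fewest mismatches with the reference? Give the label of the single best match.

S5

Hamming distances to reference — S1: 9; S2: 8; S3: 9; S4: 7; S5: 3.
Smallest is S5 with 3 mismatches.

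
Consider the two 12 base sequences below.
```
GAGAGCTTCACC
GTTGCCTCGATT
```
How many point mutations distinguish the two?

8

The sequences differ at bases 2, 3, 4, 5, 8, 9, 11, 12 (1-based) — 8 in total.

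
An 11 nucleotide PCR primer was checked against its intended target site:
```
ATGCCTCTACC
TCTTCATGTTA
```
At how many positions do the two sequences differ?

Comparing position by position, 10 positions differ: 1 (A/T), 2 (T/C), 3 (G/T), 4 (C/T), 6 (T/A), 7 (C/T), 8 (T/G), 9 (A/T), 10 (C/T), 11 (C/A).

10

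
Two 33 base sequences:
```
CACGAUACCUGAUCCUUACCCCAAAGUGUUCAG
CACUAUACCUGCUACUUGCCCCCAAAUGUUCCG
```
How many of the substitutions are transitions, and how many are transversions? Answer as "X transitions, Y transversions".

Transitions (purine↔purine or pyrimidine↔pyrimidine): 18 A→G, 26 G→A.
Transversions (purine↔pyrimidine): 4 G→U, 12 A→C, 14 C→A, 23 A→C, 32 A→C.

2 transitions, 5 transversions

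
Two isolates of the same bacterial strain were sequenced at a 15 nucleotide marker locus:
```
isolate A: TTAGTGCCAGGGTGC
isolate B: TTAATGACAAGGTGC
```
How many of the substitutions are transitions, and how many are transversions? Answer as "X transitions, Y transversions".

2 transitions, 1 transversion

Transitions (purine↔purine or pyrimidine↔pyrimidine): 4 G→A, 10 G→A.
Transversions (purine↔pyrimidine): 7 C→A.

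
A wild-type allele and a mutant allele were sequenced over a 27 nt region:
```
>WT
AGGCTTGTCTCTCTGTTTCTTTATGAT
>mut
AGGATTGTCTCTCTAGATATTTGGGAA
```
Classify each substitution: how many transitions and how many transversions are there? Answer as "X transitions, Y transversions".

2 transitions, 6 transversions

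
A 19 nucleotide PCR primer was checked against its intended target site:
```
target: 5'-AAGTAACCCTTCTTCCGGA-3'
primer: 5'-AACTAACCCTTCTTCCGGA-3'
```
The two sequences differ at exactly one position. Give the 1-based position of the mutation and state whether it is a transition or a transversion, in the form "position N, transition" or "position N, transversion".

position 3, transversion

The sequences differ only at position 3: G→C (purine→pyrimidine), a transversion.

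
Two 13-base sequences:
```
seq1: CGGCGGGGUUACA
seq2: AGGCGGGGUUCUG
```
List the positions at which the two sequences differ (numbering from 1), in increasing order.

1, 11, 12, 13

Scanning 1-based: 1: C/A; 11: A/C; 12: C/U; 13: A/G.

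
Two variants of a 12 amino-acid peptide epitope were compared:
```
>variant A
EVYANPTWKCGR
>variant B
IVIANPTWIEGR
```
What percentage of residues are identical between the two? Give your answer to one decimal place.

Mismatches at positions 1, 3, 9, 10 (1-based): 4 of 12.
Identical positions: 8/12 = 66.67% → 66.7%.

66.7%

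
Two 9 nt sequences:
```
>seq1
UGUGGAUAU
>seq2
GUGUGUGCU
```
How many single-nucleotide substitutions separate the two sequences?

Comparing position by position, 7 sites differ: 1 (U/G), 2 (G/U), 3 (U/G), 4 (G/U), 6 (A/U), 7 (U/G), 8 (A/C).

7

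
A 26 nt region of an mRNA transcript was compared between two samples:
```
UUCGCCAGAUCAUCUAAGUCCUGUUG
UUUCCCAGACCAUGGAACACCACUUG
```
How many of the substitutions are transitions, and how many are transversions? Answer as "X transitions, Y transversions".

Transitions (purine↔purine or pyrimidine↔pyrimidine): 3 C→U, 10 U→C.
Transversions (purine↔pyrimidine): 4 G→C, 14 C→G, 15 U→G, 18 G→C, 19 U→A, 22 U→A, 23 G→C.

2 transitions, 7 transversions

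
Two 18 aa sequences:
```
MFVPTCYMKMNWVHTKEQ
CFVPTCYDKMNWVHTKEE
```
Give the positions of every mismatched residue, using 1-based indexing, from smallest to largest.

1, 8, 18

Differences at position 1 (M→C), position 8 (M→D), position 18 (Q→E).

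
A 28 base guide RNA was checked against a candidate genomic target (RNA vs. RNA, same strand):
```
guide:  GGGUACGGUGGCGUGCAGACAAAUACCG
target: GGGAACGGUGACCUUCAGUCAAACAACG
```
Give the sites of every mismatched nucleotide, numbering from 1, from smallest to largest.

Differences at site 4 (U→A), site 11 (G→A), site 13 (G→C), site 15 (G→U), site 19 (A→U), site 24 (U→C), site 26 (C→A).

4, 11, 13, 15, 19, 24, 26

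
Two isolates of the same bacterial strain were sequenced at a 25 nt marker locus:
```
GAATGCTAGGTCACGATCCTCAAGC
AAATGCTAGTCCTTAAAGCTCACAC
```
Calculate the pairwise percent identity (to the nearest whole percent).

10 positions differ (1, 10, 11, 13, 14, 15, 17, 18, 23, 24), so 15 of 25 match: 15/25 = 60%.

60%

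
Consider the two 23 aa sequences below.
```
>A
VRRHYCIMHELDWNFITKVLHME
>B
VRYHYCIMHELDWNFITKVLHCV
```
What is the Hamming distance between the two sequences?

Comparing position by position, 3 positions differ: 3 (R/Y), 22 (M/C), 23 (E/V).

3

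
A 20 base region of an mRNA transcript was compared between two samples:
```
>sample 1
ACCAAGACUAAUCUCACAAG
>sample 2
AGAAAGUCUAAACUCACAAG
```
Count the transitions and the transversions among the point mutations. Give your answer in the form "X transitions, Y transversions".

0 transitions, 4 transversions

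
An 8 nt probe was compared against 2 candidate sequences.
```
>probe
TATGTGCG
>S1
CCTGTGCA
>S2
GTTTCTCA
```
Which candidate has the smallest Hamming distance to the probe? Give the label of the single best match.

S1

S1 differs at 3 positions; S2 differs at 6 positions. The closest is S1.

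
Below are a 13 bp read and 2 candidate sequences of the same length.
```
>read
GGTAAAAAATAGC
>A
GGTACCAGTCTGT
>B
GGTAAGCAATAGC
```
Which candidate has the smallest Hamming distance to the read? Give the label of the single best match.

B

Hamming distances to read — A: 7; B: 2.
Smallest is B with 2 mismatches.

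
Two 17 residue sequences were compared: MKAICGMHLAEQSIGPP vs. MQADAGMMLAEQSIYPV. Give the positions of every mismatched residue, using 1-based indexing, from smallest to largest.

Scanning 1-based: 2: K/Q; 4: I/D; 5: C/A; 8: H/M; 15: G/Y; 17: P/V.

2, 4, 5, 8, 15, 17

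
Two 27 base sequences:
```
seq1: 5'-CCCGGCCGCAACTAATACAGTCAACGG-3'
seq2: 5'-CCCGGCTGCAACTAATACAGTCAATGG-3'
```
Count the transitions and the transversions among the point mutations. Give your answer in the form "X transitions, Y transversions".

Transitions (purine↔purine or pyrimidine↔pyrimidine): 7 C→T, 25 C→T.
Transversions (purine↔pyrimidine): none.

2 transitions, 0 transversions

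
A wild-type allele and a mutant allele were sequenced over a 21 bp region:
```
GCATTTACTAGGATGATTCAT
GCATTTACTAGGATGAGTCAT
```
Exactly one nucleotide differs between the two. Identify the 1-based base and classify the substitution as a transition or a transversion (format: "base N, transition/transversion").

base 17, transversion

The sequences differ only at base 17: T→G (pyrimidine→purine), a transversion.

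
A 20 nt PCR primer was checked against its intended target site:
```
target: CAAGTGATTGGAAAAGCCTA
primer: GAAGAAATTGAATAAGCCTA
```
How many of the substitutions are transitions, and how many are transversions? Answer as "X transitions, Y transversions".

2 transitions, 3 transversions

Mismatches (1-based):
base 1: C→G (pyrimidine→purine, transversion)
base 5: T→A (pyrimidine→purine, transversion)
base 6: G→A (purine→purine, transition)
base 11: G→A (purine→purine, transition)
base 13: A→T (purine→pyrimidine, transversion)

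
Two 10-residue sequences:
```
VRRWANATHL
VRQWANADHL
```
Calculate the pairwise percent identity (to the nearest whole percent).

80%

Mismatches at positions 3, 8 (1-based): 2 of 10.
Identical positions: 8/10 = 80% → 80%.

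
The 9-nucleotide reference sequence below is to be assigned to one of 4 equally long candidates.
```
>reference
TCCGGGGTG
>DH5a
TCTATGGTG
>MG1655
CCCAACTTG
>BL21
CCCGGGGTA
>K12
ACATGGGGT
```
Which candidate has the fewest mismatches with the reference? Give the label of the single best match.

Hamming distances to reference — DH5a: 3; MG1655: 5; BL21: 2; K12: 5.
Smallest is BL21 with 2 mismatches.

BL21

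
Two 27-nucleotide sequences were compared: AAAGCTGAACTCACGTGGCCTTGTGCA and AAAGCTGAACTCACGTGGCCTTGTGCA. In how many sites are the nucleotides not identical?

0

No positions differ; the sequences are identical.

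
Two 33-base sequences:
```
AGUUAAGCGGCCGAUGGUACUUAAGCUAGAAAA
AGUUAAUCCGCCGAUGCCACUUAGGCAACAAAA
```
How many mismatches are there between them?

7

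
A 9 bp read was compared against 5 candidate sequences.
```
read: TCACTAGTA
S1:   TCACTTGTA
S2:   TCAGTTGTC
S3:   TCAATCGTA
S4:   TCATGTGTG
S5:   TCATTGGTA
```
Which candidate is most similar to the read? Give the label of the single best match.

Hamming distances to read — S1: 1; S2: 3; S3: 2; S4: 4; S5: 2.
Smallest is S1 with 1 mismatch.

S1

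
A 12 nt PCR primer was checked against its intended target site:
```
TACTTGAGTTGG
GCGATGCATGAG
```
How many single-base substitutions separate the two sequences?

8

The sequences differ at positions 1, 2, 3, 4, 7, 8, 10, 11 (1-based) — 8 in total.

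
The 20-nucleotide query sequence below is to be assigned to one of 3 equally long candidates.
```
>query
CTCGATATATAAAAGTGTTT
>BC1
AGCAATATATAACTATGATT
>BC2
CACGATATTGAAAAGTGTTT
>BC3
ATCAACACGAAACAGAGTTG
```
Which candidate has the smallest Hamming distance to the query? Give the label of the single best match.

Hamming distances to query — BC1: 7; BC2: 3; BC3: 9.
Smallest is BC2 with 3 mismatches.

BC2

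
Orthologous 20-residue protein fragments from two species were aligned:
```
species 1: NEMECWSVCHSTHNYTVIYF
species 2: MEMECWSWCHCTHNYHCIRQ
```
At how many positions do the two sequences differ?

7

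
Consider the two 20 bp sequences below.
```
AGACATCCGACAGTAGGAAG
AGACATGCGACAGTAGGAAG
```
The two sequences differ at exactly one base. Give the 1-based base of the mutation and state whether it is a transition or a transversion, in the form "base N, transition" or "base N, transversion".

base 7, transversion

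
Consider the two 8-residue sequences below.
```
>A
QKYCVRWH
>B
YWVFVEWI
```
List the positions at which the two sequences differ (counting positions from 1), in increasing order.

Scanning 1-based: 1: Q/Y; 2: K/W; 3: Y/V; 4: C/F; 6: R/E; 8: H/I.

1, 2, 3, 4, 6, 8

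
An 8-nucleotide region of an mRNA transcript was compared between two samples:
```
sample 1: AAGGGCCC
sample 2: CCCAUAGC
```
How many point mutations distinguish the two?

7

Mismatches (1-based): position 1: A→C; position 2: A→C; position 3: G→C; position 4: G→A; position 5: G→U; position 6: C→A; position 7: C→G.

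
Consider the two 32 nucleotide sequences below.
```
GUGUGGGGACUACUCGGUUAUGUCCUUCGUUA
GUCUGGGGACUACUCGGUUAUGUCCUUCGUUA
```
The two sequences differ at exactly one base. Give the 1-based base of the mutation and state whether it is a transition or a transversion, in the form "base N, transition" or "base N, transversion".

base 3, transversion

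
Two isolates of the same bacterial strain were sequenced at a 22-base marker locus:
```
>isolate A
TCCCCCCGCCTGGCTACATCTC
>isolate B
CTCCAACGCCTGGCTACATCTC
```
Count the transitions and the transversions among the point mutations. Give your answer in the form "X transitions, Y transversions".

2 transitions, 2 transversions

Mismatches (1-based):
base 1: T→C (pyrimidine→pyrimidine, transition)
base 2: C→T (pyrimidine→pyrimidine, transition)
base 5: C→A (pyrimidine→purine, transversion)
base 6: C→A (pyrimidine→purine, transversion)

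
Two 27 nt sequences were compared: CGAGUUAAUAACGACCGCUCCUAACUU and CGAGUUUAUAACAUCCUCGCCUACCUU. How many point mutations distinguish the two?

6

The sequences differ at bases 7, 13, 14, 17, 19, 24 (1-based) — 6 in total.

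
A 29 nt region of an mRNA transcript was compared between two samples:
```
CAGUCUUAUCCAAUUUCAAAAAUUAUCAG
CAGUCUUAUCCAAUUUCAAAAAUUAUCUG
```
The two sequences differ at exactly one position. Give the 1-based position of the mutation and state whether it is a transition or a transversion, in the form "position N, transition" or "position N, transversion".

position 28, transversion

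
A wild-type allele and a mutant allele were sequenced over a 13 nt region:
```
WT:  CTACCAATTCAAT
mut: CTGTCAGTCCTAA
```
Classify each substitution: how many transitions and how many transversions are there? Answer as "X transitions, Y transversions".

Transitions (purine↔purine or pyrimidine↔pyrimidine): 3 A→G, 4 C→T, 7 A→G, 9 T→C.
Transversions (purine↔pyrimidine): 11 A→T, 13 T→A.

4 transitions, 2 transversions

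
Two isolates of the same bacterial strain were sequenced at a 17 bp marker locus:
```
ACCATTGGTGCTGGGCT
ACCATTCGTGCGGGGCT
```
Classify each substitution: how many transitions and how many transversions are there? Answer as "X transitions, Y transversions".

Mismatches (1-based):
site 7: G→C (purine→pyrimidine, transversion)
site 12: T→G (pyrimidine→purine, transversion)

0 transitions, 2 transversions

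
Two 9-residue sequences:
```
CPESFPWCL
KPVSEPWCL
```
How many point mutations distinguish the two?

Comparing position by position, 3 positions differ: 1 (C/K), 3 (E/V), 5 (F/E).

3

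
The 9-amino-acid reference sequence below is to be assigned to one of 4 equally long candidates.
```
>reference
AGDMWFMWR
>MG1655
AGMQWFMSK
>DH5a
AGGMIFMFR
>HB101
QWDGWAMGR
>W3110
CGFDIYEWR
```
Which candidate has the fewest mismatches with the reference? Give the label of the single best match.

DH5a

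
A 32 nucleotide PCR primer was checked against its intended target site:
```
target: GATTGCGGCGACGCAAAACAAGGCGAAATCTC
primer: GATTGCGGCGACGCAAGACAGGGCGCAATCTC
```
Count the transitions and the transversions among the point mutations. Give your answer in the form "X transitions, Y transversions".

Transitions (purine↔purine or pyrimidine↔pyrimidine): 17 A→G, 21 A→G.
Transversions (purine↔pyrimidine): 26 A→C.

2 transitions, 1 transversion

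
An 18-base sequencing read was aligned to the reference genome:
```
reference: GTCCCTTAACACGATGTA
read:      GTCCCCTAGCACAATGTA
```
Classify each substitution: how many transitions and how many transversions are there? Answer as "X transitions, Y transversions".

3 transitions, 0 transversions

Mismatches (1-based):
site 6: T→C (pyrimidine→pyrimidine, transition)
site 9: A→G (purine→purine, transition)
site 13: G→A (purine→purine, transition)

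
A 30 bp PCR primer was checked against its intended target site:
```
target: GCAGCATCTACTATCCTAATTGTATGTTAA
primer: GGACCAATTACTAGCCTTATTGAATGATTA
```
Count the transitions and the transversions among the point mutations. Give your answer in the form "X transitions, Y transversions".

Transitions (purine↔purine or pyrimidine↔pyrimidine): 8 C→T.
Transversions (purine↔pyrimidine): 2 C→G, 4 G→C, 7 T→A, 14 T→G, 18 A→T, 23 T→A, 27 T→A, 29 A→T.

1 transition, 8 transversions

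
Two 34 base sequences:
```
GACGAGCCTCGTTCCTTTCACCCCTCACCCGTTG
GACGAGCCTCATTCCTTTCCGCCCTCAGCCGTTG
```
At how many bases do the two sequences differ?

Mismatches (1-based): base 11: G→A; base 20: A→C; base 21: C→G; base 28: C→G.

4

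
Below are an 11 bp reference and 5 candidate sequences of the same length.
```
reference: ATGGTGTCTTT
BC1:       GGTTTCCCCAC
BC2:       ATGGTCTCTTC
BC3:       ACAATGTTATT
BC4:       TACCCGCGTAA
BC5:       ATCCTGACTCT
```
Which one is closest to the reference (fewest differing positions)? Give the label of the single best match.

BC2

Hamming distances to reference — BC1: 9; BC2: 2; BC3: 5; BC4: 9; BC5: 4.
Smallest is BC2 with 2 mismatches.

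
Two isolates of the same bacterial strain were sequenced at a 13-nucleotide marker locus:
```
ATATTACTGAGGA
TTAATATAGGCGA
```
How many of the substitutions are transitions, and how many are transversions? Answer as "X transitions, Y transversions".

2 transitions, 4 transversions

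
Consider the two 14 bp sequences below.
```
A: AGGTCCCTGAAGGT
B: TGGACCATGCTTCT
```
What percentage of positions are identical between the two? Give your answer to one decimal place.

50.0%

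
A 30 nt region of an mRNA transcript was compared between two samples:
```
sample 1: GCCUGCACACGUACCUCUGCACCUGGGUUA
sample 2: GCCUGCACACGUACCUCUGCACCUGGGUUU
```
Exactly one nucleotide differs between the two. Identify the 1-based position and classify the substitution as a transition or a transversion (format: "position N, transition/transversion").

The sequences differ only at position 30: A→U (purine→pyrimidine), a transversion.

position 30, transversion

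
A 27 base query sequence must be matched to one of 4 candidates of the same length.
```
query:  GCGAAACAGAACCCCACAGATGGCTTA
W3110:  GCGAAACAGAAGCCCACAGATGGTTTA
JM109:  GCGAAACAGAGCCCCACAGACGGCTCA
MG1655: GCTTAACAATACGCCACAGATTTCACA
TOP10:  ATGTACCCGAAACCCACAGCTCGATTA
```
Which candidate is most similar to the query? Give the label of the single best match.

W3110

Hamming distances to query — W3110: 2; JM109: 3; MG1655: 9; TOP10: 9.
Smallest is W3110 with 2 mismatches.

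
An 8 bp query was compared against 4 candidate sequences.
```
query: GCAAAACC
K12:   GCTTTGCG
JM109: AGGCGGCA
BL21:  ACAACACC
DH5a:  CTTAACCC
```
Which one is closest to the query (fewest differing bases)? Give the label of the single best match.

Hamming distances to query — K12: 5; JM109: 7; BL21: 2; DH5a: 4.
Smallest is BL21 with 2 mismatches.

BL21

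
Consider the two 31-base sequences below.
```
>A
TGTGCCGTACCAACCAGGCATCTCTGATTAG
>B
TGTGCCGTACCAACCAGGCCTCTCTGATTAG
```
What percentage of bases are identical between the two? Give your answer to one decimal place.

Mismatch at position 20 (1-based): 1 of 31.
Identical positions: 30/31 = 96.77% → 96.8%.

96.8%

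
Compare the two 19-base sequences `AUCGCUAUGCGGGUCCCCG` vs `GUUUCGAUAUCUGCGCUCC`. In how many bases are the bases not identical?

The sequences differ at bases 1, 3, 4, 6, 9, 10, 11, 12, 14, 15, 17, 19 (1-based) — 12 in total.

12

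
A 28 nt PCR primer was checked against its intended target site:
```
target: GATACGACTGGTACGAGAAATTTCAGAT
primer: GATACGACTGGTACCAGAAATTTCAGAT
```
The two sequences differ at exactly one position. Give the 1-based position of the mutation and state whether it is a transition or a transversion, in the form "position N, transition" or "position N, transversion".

position 15, transversion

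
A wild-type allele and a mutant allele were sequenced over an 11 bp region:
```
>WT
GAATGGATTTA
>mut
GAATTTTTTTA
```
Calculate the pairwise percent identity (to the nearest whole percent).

Mismatches at positions 5, 6, 7 (1-based): 3 of 11.
Identical positions: 8/11 = 72.73% → 73%.

73%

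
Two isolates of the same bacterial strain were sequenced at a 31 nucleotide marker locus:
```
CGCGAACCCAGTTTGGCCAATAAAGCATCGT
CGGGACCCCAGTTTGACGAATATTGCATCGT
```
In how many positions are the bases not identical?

Mismatches (1-based): position 3: C→G; position 6: A→C; position 16: G→A; position 18: C→G; position 23: A→T; position 24: A→T.

6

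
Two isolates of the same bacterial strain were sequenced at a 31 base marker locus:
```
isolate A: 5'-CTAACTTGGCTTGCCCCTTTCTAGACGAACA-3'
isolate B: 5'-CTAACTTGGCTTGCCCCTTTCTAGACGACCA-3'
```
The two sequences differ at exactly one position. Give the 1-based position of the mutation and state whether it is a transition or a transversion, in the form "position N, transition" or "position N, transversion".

Position 29 changes A→C. A is a purine and C is a pyrimidine, so this is a transversion.

position 29, transversion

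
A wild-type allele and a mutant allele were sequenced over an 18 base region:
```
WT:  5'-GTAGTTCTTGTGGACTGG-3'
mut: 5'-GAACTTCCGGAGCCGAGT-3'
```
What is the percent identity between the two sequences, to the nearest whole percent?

Mismatches at positions 2, 4, 8, 9, 11, 13, 14, 15, 16, 18 (1-based): 10 of 18.
Identical positions: 8/18 = 44.44% → 44%.

44%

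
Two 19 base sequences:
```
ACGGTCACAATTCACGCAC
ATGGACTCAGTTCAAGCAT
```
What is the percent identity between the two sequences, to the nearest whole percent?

6 positions differ (2, 5, 7, 10, 15, 19), so 13 of 19 match: 13/19 = 68.42%.

68%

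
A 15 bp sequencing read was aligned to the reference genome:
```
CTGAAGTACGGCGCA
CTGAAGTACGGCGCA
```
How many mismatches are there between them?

The two sequences are identical at every position.

0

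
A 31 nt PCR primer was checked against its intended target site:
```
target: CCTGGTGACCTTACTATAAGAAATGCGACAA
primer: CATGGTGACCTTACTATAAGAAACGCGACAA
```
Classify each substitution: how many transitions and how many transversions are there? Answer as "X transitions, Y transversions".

1 transition, 1 transversion

Mismatches (1-based):
base 2: C→A (pyrimidine→purine, transversion)
base 24: T→C (pyrimidine→pyrimidine, transition)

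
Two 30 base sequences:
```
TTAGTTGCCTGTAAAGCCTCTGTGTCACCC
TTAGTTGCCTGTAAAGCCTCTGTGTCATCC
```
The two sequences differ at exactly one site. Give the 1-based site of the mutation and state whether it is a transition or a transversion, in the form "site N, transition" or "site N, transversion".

site 28, transition

The sequences differ only at site 28: C→T (pyrimidine→pyrimidine), a transition.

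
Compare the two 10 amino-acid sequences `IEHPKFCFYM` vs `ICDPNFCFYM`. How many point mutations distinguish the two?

3

Comparing position by position, 3 positions differ: 2 (E/C), 3 (H/D), 5 (K/N).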